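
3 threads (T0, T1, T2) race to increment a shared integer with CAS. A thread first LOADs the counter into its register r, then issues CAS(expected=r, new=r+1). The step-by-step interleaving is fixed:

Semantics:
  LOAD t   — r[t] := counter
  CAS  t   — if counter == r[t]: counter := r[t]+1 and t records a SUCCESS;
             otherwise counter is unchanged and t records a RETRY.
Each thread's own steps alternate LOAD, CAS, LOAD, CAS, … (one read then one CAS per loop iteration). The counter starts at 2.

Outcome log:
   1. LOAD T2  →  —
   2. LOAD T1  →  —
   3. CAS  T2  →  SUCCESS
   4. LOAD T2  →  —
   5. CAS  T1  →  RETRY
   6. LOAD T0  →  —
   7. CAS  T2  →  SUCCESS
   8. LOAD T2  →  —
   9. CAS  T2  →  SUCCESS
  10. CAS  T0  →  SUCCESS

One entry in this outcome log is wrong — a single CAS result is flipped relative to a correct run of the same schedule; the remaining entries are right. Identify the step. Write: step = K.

step = 10

Correct run:
1. LOAD T2 → mem=2 r[T2]=2 [LOAD]
2. LOAD T1 → mem=2 r[T1]=2 [LOAD]
3. CAS T2 → mem=3 r[T2]=2 [OK]
4. LOAD T2 → mem=3 r[T2]=3 [LOAD]
5. CAS T1 → mem=3 r[T1]=2 [RETRY]
6. LOAD T0 → mem=3 r[T0]=3 [LOAD]
7. CAS T2 → mem=4 r[T2]=3 [OK]
8. LOAD T2 → mem=4 r[T2]=4 [LOAD]
9. CAS T2 → mem=5 r[T2]=4 [OK]
10. CAS T0 → mem=5 r[T0]=3 [RETRY]
Mismatch at 10.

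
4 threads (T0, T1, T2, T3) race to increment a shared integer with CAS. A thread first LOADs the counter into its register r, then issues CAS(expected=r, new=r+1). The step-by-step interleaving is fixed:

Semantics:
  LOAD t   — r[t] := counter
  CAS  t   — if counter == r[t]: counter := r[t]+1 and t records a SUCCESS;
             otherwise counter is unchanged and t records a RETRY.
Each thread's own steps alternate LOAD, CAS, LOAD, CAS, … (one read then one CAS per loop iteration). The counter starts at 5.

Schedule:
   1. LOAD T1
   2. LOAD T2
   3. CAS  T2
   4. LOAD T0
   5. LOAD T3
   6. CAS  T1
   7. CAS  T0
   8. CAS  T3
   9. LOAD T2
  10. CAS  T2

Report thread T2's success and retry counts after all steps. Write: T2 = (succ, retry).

T2 = (2, 0)

1. LOAD T1 → mem=5 r[T1]=5 [LOAD]
2. LOAD T2 → mem=5 r[T2]=5 [LOAD]
3. CAS T2 → mem=6 r[T2]=5 [OK]
4. LOAD T0 → mem=6 r[T0]=6 [LOAD]
5. LOAD T3 → mem=6 r[T3]=6 [LOAD]
6. CAS T1 → mem=6 r[T1]=5 [RETRY]
7. CAS T0 → mem=7 r[T0]=6 [OK]
8. CAS T3 → mem=7 r[T3]=6 [RETRY]
9. LOAD T2 → mem=7 r[T2]=7 [LOAD]
10. CAS T2 → mem=8 r[T2]=7 [OK]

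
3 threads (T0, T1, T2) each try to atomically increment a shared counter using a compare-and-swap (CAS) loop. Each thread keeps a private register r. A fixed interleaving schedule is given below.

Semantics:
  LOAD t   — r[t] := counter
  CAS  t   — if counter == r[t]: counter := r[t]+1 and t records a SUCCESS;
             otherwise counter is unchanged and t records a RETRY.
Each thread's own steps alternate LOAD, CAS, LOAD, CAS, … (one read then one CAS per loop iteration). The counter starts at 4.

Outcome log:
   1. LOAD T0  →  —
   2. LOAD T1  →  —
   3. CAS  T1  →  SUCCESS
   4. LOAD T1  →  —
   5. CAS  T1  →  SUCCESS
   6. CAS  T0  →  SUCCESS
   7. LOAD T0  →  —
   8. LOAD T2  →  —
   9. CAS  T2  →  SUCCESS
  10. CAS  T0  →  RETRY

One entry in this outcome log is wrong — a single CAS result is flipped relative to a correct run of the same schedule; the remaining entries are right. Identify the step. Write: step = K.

step = 6

Re-executing:
1. LOAD T0 → mem=4 r[T0]=4 [LOAD]
2. LOAD T1 → mem=4 r[T1]=4 [LOAD]
3. CAS T1 → mem=5 r[T1]=4 [OK]
4. LOAD T1 → mem=5 r[T1]=5 [LOAD]
5. CAS T1 → mem=6 r[T1]=5 [OK]
6. CAS T0 → mem=6 r[T0]=4 [RETRY]
7. LOAD T0 → mem=6 r[T0]=6 [LOAD]
8. LOAD T2 → mem=6 r[T2]=6 [LOAD]
9. CAS T2 → mem=7 r[T2]=6 [OK]
10. CAS T0 → mem=7 r[T0]=6 [RETRY]
Log disagrees first at step 6.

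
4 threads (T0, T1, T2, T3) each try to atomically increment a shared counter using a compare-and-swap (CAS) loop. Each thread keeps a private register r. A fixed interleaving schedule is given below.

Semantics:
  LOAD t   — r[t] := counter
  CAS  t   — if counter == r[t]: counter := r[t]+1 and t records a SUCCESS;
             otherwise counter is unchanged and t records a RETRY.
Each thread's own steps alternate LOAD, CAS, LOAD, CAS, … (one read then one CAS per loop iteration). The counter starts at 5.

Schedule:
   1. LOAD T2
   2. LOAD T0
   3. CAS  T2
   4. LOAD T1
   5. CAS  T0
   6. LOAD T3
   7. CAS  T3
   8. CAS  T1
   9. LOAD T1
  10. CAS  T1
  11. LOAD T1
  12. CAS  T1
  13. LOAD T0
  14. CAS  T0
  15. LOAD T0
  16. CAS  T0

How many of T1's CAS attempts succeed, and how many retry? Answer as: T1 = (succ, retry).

1. LOAD T2 → mem=5 r[T2]=5 [LOAD]
2. LOAD T0 → mem=5 r[T0]=5 [LOAD]
3. CAS T2 → mem=6 r[T2]=5 [OK]
4. LOAD T1 → mem=6 r[T1]=6 [LOAD]
5. CAS T0 → mem=6 r[T0]=5 [RETRY]
6. LOAD T3 → mem=6 r[T3]=6 [LOAD]
7. CAS T3 → mem=7 r[T3]=6 [OK]
8. CAS T1 → mem=7 r[T1]=6 [RETRY]
9. LOAD T1 → mem=7 r[T1]=7 [LOAD]
10. CAS T1 → mem=8 r[T1]=7 [OK]
11. LOAD T1 → mem=8 r[T1]=8 [LOAD]
12. CAS T1 → mem=9 r[T1]=8 [OK]
13. LOAD T0 → mem=9 r[T0]=9 [LOAD]
14. CAS T0 → mem=10 r[T0]=9 [OK]
15. LOAD T0 → mem=10 r[T0]=10 [LOAD]
16. CAS T0 → mem=11 r[T0]=10 [OK]

T1 = (2, 1)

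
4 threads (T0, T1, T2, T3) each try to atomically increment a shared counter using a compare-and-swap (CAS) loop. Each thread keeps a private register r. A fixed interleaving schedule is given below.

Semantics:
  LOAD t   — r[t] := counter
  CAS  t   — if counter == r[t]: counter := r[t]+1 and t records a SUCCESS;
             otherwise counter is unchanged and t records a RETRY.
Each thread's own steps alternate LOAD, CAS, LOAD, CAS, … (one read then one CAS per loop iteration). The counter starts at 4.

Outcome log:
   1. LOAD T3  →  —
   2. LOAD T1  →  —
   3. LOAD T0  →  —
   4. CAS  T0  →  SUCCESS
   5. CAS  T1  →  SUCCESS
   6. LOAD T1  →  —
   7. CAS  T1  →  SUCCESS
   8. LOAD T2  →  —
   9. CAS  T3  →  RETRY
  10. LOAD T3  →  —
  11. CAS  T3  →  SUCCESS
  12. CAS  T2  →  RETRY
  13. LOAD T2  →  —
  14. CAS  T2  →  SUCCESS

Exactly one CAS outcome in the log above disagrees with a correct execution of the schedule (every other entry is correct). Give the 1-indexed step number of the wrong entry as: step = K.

step = 5

Re-executing:
[1] T3.load  rd  (counter 4, T3.r 4)
[2] T1.load  rd  (counter 4, T1.r 4)
[3] T0.load  rd  (counter 4, T0.r 4)
[4] T0.cas  hit  (counter 5, T0.r 4)
[5] T1.cas  miss  (counter 5, T1.r 4)
[6] T1.load  rd  (counter 5, T1.r 5)
[7] T1.cas  hit  (counter 6, T1.r 5)
[8] T2.load  rd  (counter 6, T2.r 6)
[9] T3.cas  miss  (counter 6, T3.r 4)
[10] T3.load  rd  (counter 6, T3.r 6)
[11] T3.cas  hit  (counter 7, T3.r 6)
[12] T2.cas  miss  (counter 7, T2.r 6)
[13] T2.load  rd  (counter 7, T2.r 7)
[14] T2.cas  hit  (counter 8, T2.r 7)
Flip is step 5.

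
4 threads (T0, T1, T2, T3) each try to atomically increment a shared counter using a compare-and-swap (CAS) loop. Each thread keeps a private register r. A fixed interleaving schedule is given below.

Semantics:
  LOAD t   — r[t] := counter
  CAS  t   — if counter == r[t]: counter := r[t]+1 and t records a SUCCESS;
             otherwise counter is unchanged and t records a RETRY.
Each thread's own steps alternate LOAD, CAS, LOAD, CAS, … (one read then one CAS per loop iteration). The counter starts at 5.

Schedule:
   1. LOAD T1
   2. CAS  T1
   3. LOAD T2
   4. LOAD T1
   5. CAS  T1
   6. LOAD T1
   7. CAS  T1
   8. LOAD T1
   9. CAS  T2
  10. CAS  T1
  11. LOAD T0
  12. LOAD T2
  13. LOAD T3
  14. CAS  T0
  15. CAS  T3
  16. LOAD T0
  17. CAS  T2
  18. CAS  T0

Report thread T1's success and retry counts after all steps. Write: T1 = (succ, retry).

T1 = (4, 0)

[1] T1.load  rd  (counter 5, T1.r 5)
[2] T1.cas  hit  (counter 6, T1.r 5)
[3] T2.load  rd  (counter 6, T2.r 6)
[4] T1.load  rd  (counter 6, T1.r 6)
[5] T1.cas  hit  (counter 7, T1.r 6)
[6] T1.load  rd  (counter 7, T1.r 7)
[7] T1.cas  hit  (counter 8, T1.r 7)
[8] T1.load  rd  (counter 8, T1.r 8)
[9] T2.cas  miss  (counter 8, T2.r 6)
[10] T1.cas  hit  (counter 9, T1.r 8)
[11] T0.load  rd  (counter 9, T0.r 9)
[12] T2.load  rd  (counter 9, T2.r 9)
[13] T3.load  rd  (counter 9, T3.r 9)
[14] T0.cas  hit  (counter 10, T0.r 9)
[15] T3.cas  miss  (counter 10, T3.r 9)
[16] T0.load  rd  (counter 10, T0.r 10)
[17] T2.cas  miss  (counter 10, T2.r 9)
[18] T0.cas  hit  (counter 11, T0.r 10)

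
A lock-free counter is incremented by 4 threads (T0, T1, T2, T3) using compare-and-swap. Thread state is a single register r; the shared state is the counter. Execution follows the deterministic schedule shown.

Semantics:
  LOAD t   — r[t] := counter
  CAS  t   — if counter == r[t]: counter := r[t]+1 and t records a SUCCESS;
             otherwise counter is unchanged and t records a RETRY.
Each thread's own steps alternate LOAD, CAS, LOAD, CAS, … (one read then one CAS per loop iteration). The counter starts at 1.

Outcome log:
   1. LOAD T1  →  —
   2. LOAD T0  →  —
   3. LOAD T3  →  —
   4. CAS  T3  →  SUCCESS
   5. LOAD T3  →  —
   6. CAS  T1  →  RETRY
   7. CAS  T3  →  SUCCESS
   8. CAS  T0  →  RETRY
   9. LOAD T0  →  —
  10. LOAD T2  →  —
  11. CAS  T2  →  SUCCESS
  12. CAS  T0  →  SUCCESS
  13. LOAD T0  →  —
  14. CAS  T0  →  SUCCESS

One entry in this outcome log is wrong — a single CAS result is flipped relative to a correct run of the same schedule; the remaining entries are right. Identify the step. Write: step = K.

Correct run:
#1 T1 reads 1
#2 T0 reads 1
#3 T3 reads 1
#4 T3 CAS(1→2) writes; counter now 2
#5 T3 reads 2
#6 T1 CAS(1→2) fails; counter now 2
#7 T3 CAS(2→3) writes; counter now 3
#8 T0 CAS(1→2) fails; counter now 3
#9 T0 reads 3
#10 T2 reads 3
#11 T2 CAS(3→4) writes; counter now 4
#12 T0 CAS(3→4) fails; counter now 4
#13 T0 reads 4
#14 T0 CAS(4→5) writes; counter now 5
Flip is step 12.

step = 12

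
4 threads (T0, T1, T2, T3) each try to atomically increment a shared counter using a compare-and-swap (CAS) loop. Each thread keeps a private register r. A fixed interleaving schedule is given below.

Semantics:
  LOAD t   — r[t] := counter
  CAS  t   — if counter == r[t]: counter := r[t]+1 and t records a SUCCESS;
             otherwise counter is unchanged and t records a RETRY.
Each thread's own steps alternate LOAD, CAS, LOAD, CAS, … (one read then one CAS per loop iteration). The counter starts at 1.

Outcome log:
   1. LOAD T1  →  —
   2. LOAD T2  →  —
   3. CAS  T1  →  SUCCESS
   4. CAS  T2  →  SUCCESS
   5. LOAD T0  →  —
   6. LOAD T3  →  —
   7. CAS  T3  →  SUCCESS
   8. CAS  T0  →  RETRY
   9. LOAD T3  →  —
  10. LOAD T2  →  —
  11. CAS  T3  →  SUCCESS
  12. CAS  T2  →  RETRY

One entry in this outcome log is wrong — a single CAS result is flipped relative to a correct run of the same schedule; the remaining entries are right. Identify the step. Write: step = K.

step = 4

Reference trace:
   1) LOAD T1:  M=1  r_T1=1
   2) LOAD T2:  M=1  r_T2=1
   3) CAS  T1:  M=2  r_T1=1 ✓
   4) CAS  T2:  M=2  r_T2=1 ✗
   5) LOAD T0:  M=2  r_T0=2
   6) LOAD T3:  M=2  r_T3=2
   7) CAS  T3:  M=3  r_T3=2 ✓
   8) CAS  T0:  M=3  r_T0=2 ✗
   9) LOAD T3:  M=3  r_T3=3
  10) LOAD T2:  M=3  r_T2=3
  11) CAS  T3:  M=4  r_T3=3 ✓
  12) CAS  T2:  M=4  r_T2=3 ✗
Log disagrees first at step 4.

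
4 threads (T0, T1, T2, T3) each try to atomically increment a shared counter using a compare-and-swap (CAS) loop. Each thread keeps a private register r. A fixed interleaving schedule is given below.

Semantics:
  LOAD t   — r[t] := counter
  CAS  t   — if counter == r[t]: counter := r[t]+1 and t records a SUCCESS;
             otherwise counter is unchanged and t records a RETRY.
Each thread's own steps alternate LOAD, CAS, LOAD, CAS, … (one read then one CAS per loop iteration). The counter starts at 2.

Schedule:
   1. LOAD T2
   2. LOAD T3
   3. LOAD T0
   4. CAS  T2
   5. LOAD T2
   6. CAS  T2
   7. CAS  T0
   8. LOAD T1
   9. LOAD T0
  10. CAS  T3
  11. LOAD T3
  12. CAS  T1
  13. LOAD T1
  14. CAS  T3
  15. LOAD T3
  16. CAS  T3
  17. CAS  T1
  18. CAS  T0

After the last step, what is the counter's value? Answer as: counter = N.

[1] T2.load  rd  (counter 2, T2.r 2)
[2] T3.load  rd  (counter 2, T3.r 2)
[3] T0.load  rd  (counter 2, T0.r 2)
[4] T2.cas  hit  (counter 3, T2.r 2)
[5] T2.load  rd  (counter 3, T2.r 3)
[6] T2.cas  hit  (counter 4, T2.r 3)
[7] T0.cas  miss  (counter 4, T0.r 2)
[8] T1.load  rd  (counter 4, T1.r 4)
[9] T0.load  rd  (counter 4, T0.r 4)
[10] T3.cas  miss  (counter 4, T3.r 2)
[11] T3.load  rd  (counter 4, T3.r 4)
[12] T1.cas  hit  (counter 5, T1.r 4)
[13] T1.load  rd  (counter 5, T1.r 5)
[14] T3.cas  miss  (counter 5, T3.r 4)
[15] T3.load  rd  (counter 5, T3.r 5)
[16] T3.cas  hit  (counter 6, T3.r 5)
[17] T1.cas  miss  (counter 6, T1.r 5)
[18] T0.cas  miss  (counter 6, T0.r 4)

counter = 6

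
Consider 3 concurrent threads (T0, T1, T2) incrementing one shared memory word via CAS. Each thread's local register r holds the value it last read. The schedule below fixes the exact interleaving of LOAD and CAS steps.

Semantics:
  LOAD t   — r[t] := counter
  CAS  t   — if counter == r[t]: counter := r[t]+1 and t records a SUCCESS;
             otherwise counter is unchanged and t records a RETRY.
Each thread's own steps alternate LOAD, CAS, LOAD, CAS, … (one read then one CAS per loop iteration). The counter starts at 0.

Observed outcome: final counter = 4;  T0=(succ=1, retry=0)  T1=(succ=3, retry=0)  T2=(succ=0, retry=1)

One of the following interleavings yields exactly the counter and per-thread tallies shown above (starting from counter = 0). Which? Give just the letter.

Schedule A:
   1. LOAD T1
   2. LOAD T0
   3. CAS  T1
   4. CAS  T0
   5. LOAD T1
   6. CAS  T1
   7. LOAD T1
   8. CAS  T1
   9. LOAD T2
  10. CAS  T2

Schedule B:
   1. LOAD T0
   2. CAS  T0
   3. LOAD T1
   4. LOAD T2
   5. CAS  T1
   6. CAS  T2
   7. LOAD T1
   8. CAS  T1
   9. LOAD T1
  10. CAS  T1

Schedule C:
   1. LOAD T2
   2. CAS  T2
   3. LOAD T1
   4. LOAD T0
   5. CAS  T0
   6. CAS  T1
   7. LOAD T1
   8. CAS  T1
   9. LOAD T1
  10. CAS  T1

Tracing schedule B:
[1] T0.load  rd  (counter 0, T0.r 0)
[2] T0.cas  hit  (counter 1, T0.r 0)
[3] T1.load  rd  (counter 1, T1.r 1)
[4] T2.load  rd  (counter 1, T2.r 1)
[5] T1.cas  hit  (counter 2, T1.r 1)
[6] T2.cas  miss  (counter 2, T2.r 1)
[7] T1.load  rd  (counter 2, T1.r 2)
[8] T1.cas  hit  (counter 3, T1.r 2)
[9] T1.load  rd  (counter 3, T1.r 3)
[10] T1.cas  hit  (counter 4, T1.r 3)

B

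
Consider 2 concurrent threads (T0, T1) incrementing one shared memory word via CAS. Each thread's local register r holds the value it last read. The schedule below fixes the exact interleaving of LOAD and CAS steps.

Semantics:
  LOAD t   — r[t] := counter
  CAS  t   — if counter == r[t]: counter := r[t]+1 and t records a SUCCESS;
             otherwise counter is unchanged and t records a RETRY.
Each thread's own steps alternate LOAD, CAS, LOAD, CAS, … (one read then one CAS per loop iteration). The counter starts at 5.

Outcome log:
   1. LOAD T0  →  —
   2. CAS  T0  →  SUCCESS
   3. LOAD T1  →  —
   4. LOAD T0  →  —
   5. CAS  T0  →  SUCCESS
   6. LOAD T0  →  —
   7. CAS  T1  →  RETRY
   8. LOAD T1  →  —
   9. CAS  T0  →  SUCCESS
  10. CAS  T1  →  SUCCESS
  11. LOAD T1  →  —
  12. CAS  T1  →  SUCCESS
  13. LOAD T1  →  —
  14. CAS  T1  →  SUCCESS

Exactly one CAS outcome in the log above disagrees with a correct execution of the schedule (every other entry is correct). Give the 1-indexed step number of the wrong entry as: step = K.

step = 10

Re-executing:
T0 LOAD — after: cnt=5, r=5 — load
T0 CAS — after: cnt=6, r=5 — ok
T1 LOAD — after: cnt=6, r=6 — load
T0 LOAD — after: cnt=6, r=6 — load
T0 CAS — after: cnt=7, r=6 — ok
T0 LOAD — after: cnt=7, r=7 — load
T1 CAS — after: cnt=7, r=6 — retry
T1 LOAD — after: cnt=7, r=7 — load
T0 CAS — after: cnt=8, r=7 — ok
T1 CAS — after: cnt=8, r=7 — retry
T1 LOAD — after: cnt=8, r=8 — load
T1 CAS — after: cnt=9, r=8 — ok
T1 LOAD — after: cnt=9, r=9 — load
T1 CAS — after: cnt=10, r=9 — ok
Flip is step 10.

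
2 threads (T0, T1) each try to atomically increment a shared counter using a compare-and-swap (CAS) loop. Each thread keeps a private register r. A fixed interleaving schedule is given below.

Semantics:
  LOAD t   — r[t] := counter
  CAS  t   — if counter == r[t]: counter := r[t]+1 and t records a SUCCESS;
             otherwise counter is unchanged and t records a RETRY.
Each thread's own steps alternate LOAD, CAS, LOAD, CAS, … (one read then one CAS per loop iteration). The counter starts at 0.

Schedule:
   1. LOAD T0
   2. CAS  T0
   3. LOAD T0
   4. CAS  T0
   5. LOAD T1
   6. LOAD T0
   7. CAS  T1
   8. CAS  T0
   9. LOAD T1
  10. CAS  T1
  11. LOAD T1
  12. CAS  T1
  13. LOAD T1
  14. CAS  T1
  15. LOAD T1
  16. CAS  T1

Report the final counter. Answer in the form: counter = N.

counter = 7

[1] T0.load  rd  (counter 0, T0.r 0)
[2] T0.cas  hit  (counter 1, T0.r 0)
[3] T0.load  rd  (counter 1, T0.r 1)
[4] T0.cas  hit  (counter 2, T0.r 1)
[5] T1.load  rd  (counter 2, T1.r 2)
[6] T0.load  rd  (counter 2, T0.r 2)
[7] T1.cas  hit  (counter 3, T1.r 2)
[8] T0.cas  miss  (counter 3, T0.r 2)
[9] T1.load  rd  (counter 3, T1.r 3)
[10] T1.cas  hit  (counter 4, T1.r 3)
[11] T1.load  rd  (counter 4, T1.r 4)
[12] T1.cas  hit  (counter 5, T1.r 4)
[13] T1.load  rd  (counter 5, T1.r 5)
[14] T1.cas  hit  (counter 6, T1.r 5)
[15] T1.load  rd  (counter 6, T1.r 6)
[16] T1.cas  hit  (counter 7, T1.r 6)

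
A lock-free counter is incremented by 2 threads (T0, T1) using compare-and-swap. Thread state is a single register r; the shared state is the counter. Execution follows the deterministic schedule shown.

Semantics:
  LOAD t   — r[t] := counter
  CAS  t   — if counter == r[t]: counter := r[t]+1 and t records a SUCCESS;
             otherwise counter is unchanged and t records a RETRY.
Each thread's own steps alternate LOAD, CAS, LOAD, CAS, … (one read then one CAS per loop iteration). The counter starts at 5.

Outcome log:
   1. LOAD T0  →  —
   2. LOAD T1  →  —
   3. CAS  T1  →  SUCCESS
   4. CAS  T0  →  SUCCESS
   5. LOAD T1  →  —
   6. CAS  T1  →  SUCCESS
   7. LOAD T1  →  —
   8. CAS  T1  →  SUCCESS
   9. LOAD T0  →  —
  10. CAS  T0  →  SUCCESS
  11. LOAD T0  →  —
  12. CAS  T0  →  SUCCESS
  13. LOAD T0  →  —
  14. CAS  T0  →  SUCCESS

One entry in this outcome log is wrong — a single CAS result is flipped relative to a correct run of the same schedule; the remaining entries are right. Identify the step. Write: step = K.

Reference trace:
   1) LOAD T0:  M=5  r_T0=5
   2) LOAD T1:  M=5  r_T1=5
   3) CAS  T1:  M=6  r_T1=5 ✓
   4) CAS  T0:  M=6  r_T0=5 ✗
   5) LOAD T1:  M=6  r_T1=6
   6) CAS  T1:  M=7  r_T1=6 ✓
   7) LOAD T1:  M=7  r_T1=7
   8) CAS  T1:  M=8  r_T1=7 ✓
   9) LOAD T0:  M=8  r_T0=8
  10) CAS  T0:  M=9  r_T0=8 ✓
  11) LOAD T0:  M=9  r_T0=9
  12) CAS  T0:  M=10  r_T0=9 ✓
  13) LOAD T0:  M=10  r_T0=10
  14) CAS  T0:  M=11  r_T0=10 ✓
Log disagrees first at step 4.

step = 4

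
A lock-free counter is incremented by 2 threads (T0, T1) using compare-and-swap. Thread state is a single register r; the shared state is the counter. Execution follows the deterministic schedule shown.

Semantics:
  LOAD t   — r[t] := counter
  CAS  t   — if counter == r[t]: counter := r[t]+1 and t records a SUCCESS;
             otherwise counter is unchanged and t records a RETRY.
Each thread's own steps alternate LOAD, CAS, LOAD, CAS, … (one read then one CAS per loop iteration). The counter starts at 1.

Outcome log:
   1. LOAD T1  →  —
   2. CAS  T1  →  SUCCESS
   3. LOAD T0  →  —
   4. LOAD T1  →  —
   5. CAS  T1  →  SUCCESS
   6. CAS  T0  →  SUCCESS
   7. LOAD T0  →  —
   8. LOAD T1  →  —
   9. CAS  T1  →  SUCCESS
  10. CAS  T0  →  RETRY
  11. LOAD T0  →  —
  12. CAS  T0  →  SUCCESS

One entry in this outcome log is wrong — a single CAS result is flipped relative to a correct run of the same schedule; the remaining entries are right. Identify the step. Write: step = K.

Re-executing:
   1) LOAD T1:  M=1  r_T1=1
   2) CAS  T1:  M=2  r_T1=1 ✓
   3) LOAD T0:  M=2  r_T0=2
   4) LOAD T1:  M=2  r_T1=2
   5) CAS  T1:  M=3  r_T1=2 ✓
   6) CAS  T0:  M=3  r_T0=2 ✗
   7) LOAD T0:  M=3  r_T0=3
   8) LOAD T1:  M=3  r_T1=3
   9) CAS  T1:  M=4  r_T1=3 ✓
  10) CAS  T0:  M=4  r_T0=3 ✗
  11) LOAD T0:  M=4  r_T0=4
  12) CAS  T0:  M=5  r_T0=4 ✓
Flip is step 6.

step = 6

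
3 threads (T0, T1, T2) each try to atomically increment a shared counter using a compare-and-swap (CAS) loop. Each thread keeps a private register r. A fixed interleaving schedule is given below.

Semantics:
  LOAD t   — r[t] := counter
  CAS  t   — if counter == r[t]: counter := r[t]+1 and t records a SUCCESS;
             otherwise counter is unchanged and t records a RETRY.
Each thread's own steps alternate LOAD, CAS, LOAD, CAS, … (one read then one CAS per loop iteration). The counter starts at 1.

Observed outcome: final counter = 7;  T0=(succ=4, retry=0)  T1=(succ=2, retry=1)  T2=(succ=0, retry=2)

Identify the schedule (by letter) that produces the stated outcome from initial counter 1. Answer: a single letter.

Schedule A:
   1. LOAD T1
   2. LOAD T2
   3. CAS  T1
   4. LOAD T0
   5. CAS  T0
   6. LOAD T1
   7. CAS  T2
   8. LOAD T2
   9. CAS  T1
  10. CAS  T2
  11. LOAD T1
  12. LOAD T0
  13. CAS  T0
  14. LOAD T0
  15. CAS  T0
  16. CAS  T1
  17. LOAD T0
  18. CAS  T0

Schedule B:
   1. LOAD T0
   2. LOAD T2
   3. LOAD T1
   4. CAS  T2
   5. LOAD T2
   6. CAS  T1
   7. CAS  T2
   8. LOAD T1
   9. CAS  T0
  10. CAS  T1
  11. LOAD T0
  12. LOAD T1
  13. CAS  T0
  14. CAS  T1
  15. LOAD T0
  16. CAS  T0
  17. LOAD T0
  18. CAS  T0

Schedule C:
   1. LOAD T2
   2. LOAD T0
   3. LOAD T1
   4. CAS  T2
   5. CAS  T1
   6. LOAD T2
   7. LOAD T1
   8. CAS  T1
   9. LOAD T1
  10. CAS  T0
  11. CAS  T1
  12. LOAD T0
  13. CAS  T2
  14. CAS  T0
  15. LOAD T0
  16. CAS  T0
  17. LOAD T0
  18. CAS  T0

Simulating candidate A:
T1 LOAD — after: cnt=1, r=1 — load
T2 LOAD — after: cnt=1, r=1 — load
T1 CAS — after: cnt=2, r=1 — ok
T0 LOAD — after: cnt=2, r=2 — load
T0 CAS — after: cnt=3, r=2 — ok
T1 LOAD — after: cnt=3, r=3 — load
T2 CAS — after: cnt=3, r=1 — retry
T2 LOAD — after: cnt=3, r=3 — load
T1 CAS — after: cnt=4, r=3 — ok
T2 CAS — after: cnt=4, r=3 — retry
T1 LOAD — after: cnt=4, r=4 — load
T0 LOAD — after: cnt=4, r=4 — load
T0 CAS — after: cnt=5, r=4 — ok
T0 LOAD — after: cnt=5, r=5 — load
T0 CAS — after: cnt=6, r=5 — ok
T1 CAS — after: cnt=6, r=4 — retry
T0 LOAD — after: cnt=6, r=6 — load
T0 CAS — after: cnt=7, r=6 — ok

A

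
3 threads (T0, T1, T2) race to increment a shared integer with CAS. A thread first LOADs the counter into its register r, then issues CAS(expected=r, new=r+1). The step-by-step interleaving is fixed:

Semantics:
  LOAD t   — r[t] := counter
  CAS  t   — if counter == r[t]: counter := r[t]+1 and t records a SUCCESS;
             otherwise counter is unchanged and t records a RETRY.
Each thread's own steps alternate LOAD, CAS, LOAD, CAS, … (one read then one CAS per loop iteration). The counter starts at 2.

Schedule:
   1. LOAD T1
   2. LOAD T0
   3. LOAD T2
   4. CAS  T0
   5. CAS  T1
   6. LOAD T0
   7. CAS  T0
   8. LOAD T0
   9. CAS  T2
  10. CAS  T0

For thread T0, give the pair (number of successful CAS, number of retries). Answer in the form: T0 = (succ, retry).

1. LOAD T1 → mem=2 r[T1]=2 [LOAD]
2. LOAD T0 → mem=2 r[T0]=2 [LOAD]
3. LOAD T2 → mem=2 r[T2]=2 [LOAD]
4. CAS T0 → mem=3 r[T0]=2 [OK]
5. CAS T1 → mem=3 r[T1]=2 [RETRY]
6. LOAD T0 → mem=3 r[T0]=3 [LOAD]
7. CAS T0 → mem=4 r[T0]=3 [OK]
8. LOAD T0 → mem=4 r[T0]=4 [LOAD]
9. CAS T2 → mem=4 r[T2]=2 [RETRY]
10. CAS T0 → mem=5 r[T0]=4 [OK]

T0 = (3, 0)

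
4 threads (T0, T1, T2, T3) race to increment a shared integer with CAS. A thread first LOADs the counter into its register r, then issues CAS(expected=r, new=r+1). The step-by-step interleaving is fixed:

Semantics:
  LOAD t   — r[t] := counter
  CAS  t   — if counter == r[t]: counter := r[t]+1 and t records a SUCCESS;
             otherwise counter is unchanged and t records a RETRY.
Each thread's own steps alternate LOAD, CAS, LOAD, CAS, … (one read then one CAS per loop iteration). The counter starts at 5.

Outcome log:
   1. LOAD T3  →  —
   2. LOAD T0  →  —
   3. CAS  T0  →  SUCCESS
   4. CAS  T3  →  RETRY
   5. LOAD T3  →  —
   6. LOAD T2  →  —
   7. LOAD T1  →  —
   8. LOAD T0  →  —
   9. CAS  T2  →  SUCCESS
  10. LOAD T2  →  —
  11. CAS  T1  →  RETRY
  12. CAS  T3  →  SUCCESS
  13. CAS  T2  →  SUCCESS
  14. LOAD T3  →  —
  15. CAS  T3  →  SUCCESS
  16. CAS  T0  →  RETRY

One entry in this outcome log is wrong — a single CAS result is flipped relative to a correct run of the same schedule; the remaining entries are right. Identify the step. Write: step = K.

step = 12

Correct run:
T3 LOAD — after: cnt=5, r=5 — load
T0 LOAD — after: cnt=5, r=5 — load
T0 CAS — after: cnt=6, r=5 — ok
T3 CAS — after: cnt=6, r=5 — retry
T3 LOAD — after: cnt=6, r=6 — load
T2 LOAD — after: cnt=6, r=6 — load
T1 LOAD — after: cnt=6, r=6 — load
T0 LOAD — after: cnt=6, r=6 — load
T2 CAS — after: cnt=7, r=6 — ok
T2 LOAD — after: cnt=7, r=7 — load
T1 CAS — after: cnt=7, r=6 — retry
T3 CAS — after: cnt=7, r=6 — retry
T2 CAS — after: cnt=8, r=7 — ok
T3 LOAD — after: cnt=8, r=8 — load
T3 CAS — after: cnt=9, r=8 — ok
T0 CAS — after: cnt=9, r=6 — retry
Log disagrees first at step 12.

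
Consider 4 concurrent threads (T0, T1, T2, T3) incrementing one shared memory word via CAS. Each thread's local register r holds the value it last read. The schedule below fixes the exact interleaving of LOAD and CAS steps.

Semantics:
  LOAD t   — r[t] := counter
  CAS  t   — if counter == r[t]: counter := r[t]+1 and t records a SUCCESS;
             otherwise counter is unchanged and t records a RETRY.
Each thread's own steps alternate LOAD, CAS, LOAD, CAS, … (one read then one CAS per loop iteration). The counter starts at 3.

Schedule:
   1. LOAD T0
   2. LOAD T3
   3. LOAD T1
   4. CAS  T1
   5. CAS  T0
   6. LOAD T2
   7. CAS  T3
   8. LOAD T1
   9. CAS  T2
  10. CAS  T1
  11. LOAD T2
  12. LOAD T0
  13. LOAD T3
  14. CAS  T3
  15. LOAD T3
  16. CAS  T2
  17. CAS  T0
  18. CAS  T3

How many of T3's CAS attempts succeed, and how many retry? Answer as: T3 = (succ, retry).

step 1: T0 LOAD ⇒ load; ctr=3 reg=3
step 2: T3 LOAD ⇒ load; ctr=3 reg=3
step 3: T1 LOAD ⇒ load; ctr=3 reg=3
step 4: T1 CAS ⇒ ok; ctr=4 reg=3
step 5: T0 CAS ⇒ retry; ctr=4 reg=3
step 6: T2 LOAD ⇒ load; ctr=4 reg=4
step 7: T3 CAS ⇒ retry; ctr=4 reg=3
step 8: T1 LOAD ⇒ load; ctr=4 reg=4
step 9: T2 CAS ⇒ ok; ctr=5 reg=4
step 10: T1 CAS ⇒ retry; ctr=5 reg=4
step 11: T2 LOAD ⇒ load; ctr=5 reg=5
step 12: T0 LOAD ⇒ load; ctr=5 reg=5
step 13: T3 LOAD ⇒ load; ctr=5 reg=5
step 14: T3 CAS ⇒ ok; ctr=6 reg=5
step 15: T3 LOAD ⇒ load; ctr=6 reg=6
step 16: T2 CAS ⇒ retry; ctr=6 reg=5
step 17: T0 CAS ⇒ retry; ctr=6 reg=5
step 18: T3 CAS ⇒ ok; ctr=7 reg=6

T3 = (2, 1)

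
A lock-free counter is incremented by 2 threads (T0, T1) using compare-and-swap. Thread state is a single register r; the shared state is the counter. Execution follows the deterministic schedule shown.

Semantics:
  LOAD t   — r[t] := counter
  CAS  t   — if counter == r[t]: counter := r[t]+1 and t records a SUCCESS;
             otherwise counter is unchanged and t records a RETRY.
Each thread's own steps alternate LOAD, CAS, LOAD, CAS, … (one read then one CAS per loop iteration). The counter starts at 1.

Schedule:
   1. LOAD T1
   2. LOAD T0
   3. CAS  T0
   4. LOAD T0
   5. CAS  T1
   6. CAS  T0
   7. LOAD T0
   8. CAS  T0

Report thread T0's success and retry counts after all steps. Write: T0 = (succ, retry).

T0 = (3, 0)

T1 LOAD — after: cnt=1, r=1 — load
T0 LOAD — after: cnt=1, r=1 — load
T0 CAS — after: cnt=2, r=1 — ok
T0 LOAD — after: cnt=2, r=2 — load
T1 CAS — after: cnt=2, r=1 — retry
T0 CAS — after: cnt=3, r=2 — ok
T0 LOAD — after: cnt=3, r=3 — load
T0 CAS — after: cnt=4, r=3 — ok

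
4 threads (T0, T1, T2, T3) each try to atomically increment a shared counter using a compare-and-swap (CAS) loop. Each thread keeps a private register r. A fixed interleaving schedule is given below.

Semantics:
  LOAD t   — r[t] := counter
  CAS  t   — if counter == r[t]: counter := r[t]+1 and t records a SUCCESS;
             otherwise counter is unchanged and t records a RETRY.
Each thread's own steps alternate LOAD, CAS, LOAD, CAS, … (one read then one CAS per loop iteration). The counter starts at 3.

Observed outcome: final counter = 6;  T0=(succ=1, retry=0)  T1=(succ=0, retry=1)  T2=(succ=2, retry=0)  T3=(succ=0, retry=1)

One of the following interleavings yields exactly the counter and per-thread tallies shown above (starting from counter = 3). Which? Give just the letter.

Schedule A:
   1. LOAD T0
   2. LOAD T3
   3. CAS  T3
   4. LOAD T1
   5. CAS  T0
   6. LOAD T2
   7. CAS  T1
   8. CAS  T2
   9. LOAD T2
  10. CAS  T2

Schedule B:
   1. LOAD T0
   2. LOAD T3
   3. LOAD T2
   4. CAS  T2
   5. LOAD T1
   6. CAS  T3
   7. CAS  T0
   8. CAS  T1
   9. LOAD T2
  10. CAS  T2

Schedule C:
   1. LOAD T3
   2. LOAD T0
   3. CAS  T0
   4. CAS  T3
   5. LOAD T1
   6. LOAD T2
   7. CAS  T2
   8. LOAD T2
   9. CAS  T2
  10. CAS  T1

C

Simulating candidate C:
step 1: T3 LOAD ⇒ load; ctr=3 reg=3
step 2: T0 LOAD ⇒ load; ctr=3 reg=3
step 3: T0 CAS ⇒ ok; ctr=4 reg=3
step 4: T3 CAS ⇒ retry; ctr=4 reg=3
step 5: T1 LOAD ⇒ load; ctr=4 reg=4
step 6: T2 LOAD ⇒ load; ctr=4 reg=4
step 7: T2 CAS ⇒ ok; ctr=5 reg=4
step 8: T2 LOAD ⇒ load; ctr=5 reg=5
step 9: T2 CAS ⇒ ok; ctr=6 reg=5
step 10: T1 CAS ⇒ retry; ctr=6 reg=4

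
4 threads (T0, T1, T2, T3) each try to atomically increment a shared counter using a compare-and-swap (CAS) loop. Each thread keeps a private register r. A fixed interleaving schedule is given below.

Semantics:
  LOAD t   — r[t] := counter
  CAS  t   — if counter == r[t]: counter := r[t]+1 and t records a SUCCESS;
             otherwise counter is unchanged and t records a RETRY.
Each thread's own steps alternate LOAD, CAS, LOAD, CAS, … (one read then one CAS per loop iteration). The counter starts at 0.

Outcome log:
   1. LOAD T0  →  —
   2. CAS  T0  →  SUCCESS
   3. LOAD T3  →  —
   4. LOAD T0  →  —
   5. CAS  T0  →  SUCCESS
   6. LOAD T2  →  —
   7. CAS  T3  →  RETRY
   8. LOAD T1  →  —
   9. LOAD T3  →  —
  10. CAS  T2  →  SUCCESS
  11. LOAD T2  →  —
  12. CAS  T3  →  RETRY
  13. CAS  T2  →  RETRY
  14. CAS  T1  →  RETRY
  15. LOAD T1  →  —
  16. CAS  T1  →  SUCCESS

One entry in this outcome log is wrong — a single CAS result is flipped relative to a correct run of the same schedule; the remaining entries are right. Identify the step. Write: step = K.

step = 13

Correct run:
   1) LOAD T0:  M=0  r_T0=0
   2) CAS  T0:  M=1  r_T0=0 ✓
   3) LOAD T3:  M=1  r_T3=1
   4) LOAD T0:  M=1  r_T0=1
   5) CAS  T0:  M=2  r_T0=1 ✓
   6) LOAD T2:  M=2  r_T2=2
   7) CAS  T3:  M=2  r_T3=1 ✗
   8) LOAD T1:  M=2  r_T1=2
   9) LOAD T3:  M=2  r_T3=2
  10) CAS  T2:  M=3  r_T2=2 ✓
  11) LOAD T2:  M=3  r_T2=3
  12) CAS  T3:  M=3  r_T3=2 ✗
  13) CAS  T2:  M=4  r_T2=3 ✓
  14) CAS  T1:  M=4  r_T1=2 ✗
  15) LOAD T1:  M=4  r_T1=4
  16) CAS  T1:  M=5  r_T1=4 ✓
Flip is step 13.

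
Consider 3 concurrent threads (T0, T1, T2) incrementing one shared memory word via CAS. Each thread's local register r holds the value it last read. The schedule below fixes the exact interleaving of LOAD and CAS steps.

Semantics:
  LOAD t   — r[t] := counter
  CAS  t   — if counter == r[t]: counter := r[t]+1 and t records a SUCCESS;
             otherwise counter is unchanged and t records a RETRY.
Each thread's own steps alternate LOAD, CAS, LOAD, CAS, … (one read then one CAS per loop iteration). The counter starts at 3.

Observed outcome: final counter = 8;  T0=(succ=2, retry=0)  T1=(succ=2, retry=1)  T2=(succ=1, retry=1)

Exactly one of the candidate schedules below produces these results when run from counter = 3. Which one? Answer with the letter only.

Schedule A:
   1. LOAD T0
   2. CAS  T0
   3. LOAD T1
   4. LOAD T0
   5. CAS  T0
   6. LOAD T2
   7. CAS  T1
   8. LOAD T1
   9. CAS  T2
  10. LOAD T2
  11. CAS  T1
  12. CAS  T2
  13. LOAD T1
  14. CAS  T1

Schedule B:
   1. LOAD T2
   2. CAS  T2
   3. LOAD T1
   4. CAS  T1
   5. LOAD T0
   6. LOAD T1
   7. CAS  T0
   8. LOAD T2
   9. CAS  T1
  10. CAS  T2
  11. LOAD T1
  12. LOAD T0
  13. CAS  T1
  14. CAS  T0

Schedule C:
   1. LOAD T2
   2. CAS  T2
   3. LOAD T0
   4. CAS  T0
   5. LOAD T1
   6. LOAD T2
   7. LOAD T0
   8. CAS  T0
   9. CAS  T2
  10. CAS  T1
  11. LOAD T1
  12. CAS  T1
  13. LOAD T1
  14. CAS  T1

Tracing schedule C:
T2 LOAD — after: cnt=3, r=3 — load
T2 CAS — after: cnt=4, r=3 — ok
T0 LOAD — after: cnt=4, r=4 — load
T0 CAS — after: cnt=5, r=4 — ok
T1 LOAD — after: cnt=5, r=5 — load
T2 LOAD — after: cnt=5, r=5 — load
T0 LOAD — after: cnt=5, r=5 — load
T0 CAS — after: cnt=6, r=5 — ok
T2 CAS — after: cnt=6, r=5 — retry
T1 CAS — after: cnt=6, r=5 — retry
T1 LOAD — after: cnt=6, r=6 — load
T1 CAS — after: cnt=7, r=6 — ok
T1 LOAD — after: cnt=7, r=7 — load
T1 CAS — after: cnt=8, r=7 — ok

C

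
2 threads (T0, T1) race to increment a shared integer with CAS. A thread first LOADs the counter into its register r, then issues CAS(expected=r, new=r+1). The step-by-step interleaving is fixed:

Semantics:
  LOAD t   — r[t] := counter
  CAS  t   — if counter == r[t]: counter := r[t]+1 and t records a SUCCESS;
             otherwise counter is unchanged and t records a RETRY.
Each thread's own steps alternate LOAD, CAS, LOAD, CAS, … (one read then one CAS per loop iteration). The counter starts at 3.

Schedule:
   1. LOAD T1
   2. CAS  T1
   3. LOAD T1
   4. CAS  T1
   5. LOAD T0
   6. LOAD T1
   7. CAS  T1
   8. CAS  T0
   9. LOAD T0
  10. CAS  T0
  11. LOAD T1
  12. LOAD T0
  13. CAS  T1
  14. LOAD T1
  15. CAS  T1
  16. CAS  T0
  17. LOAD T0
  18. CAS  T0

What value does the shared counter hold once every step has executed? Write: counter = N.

counter = 10

T1 LOAD — after: cnt=3, r=3 — load
T1 CAS — after: cnt=4, r=3 — ok
T1 LOAD — after: cnt=4, r=4 — load
T1 CAS — after: cnt=5, r=4 — ok
T0 LOAD — after: cnt=5, r=5 — load
T1 LOAD — after: cnt=5, r=5 — load
T1 CAS — after: cnt=6, r=5 — ok
T0 CAS — after: cnt=6, r=5 — retry
T0 LOAD — after: cnt=6, r=6 — load
T0 CAS — after: cnt=7, r=6 — ok
T1 LOAD — after: cnt=7, r=7 — load
T0 LOAD — after: cnt=7, r=7 — load
T1 CAS — after: cnt=8, r=7 — ok
T1 LOAD — after: cnt=8, r=8 — load
T1 CAS — after: cnt=9, r=8 — ok
T0 CAS — after: cnt=9, r=7 — retry
T0 LOAD — after: cnt=9, r=9 — load
T0 CAS — after: cnt=10, r=9 — ok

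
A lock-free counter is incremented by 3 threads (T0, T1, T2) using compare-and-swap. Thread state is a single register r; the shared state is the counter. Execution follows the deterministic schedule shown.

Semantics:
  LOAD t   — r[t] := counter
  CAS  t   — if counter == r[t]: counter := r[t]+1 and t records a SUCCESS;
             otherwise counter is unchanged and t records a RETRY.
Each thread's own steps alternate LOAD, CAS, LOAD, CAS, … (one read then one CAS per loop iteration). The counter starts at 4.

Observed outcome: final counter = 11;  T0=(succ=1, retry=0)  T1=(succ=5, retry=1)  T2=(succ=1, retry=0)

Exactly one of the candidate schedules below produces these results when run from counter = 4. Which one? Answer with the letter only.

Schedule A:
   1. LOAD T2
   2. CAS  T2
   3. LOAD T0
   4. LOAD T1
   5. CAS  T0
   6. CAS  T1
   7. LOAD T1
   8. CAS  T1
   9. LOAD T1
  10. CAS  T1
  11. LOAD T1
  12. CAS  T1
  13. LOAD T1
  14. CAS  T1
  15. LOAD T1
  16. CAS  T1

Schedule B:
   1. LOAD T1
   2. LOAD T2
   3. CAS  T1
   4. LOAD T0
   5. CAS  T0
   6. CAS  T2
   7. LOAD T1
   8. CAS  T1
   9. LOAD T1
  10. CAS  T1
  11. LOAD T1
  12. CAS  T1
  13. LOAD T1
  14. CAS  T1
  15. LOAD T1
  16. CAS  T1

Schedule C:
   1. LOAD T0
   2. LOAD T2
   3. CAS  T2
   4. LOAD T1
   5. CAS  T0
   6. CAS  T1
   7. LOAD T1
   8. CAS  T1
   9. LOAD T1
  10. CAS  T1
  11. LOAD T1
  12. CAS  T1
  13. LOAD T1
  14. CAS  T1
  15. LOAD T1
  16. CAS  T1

Run A:
#1 T2 reads 4
#2 T2 CAS(4→5) writes; counter now 5
#3 T0 reads 5
#4 T1 reads 5
#5 T0 CAS(5→6) writes; counter now 6
#6 T1 CAS(5→6) fails; counter now 6
#7 T1 reads 6
#8 T1 CAS(6→7) writes; counter now 7
#9 T1 reads 7
#10 T1 CAS(7→8) writes; counter now 8
#11 T1 reads 8
#12 T1 CAS(8→9) writes; counter now 9
#13 T1 reads 9
#14 T1 CAS(9→10) writes; counter now 10
#15 T1 reads 10
#16 T1 CAS(10→11) writes; counter now 11

A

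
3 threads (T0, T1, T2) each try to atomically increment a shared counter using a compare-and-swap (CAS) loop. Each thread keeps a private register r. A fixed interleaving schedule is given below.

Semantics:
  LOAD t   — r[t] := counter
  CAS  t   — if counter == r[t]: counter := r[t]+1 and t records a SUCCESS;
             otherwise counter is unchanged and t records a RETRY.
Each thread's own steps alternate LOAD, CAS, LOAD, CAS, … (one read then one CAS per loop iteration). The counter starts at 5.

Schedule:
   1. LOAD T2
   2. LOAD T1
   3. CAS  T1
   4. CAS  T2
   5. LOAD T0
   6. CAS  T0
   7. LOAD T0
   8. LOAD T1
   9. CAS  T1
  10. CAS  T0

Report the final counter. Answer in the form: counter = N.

1. LOAD T2 → mem=5 r[T2]=5 [LOAD]
2. LOAD T1 → mem=5 r[T1]=5 [LOAD]
3. CAS T1 → mem=6 r[T1]=5 [OK]
4. CAS T2 → mem=6 r[T2]=5 [RETRY]
5. LOAD T0 → mem=6 r[T0]=6 [LOAD]
6. CAS T0 → mem=7 r[T0]=6 [OK]
7. LOAD T0 → mem=7 r[T0]=7 [LOAD]
8. LOAD T1 → mem=7 r[T1]=7 [LOAD]
9. CAS T1 → mem=8 r[T1]=7 [OK]
10. CAS T0 → mem=8 r[T0]=7 [RETRY]

counter = 8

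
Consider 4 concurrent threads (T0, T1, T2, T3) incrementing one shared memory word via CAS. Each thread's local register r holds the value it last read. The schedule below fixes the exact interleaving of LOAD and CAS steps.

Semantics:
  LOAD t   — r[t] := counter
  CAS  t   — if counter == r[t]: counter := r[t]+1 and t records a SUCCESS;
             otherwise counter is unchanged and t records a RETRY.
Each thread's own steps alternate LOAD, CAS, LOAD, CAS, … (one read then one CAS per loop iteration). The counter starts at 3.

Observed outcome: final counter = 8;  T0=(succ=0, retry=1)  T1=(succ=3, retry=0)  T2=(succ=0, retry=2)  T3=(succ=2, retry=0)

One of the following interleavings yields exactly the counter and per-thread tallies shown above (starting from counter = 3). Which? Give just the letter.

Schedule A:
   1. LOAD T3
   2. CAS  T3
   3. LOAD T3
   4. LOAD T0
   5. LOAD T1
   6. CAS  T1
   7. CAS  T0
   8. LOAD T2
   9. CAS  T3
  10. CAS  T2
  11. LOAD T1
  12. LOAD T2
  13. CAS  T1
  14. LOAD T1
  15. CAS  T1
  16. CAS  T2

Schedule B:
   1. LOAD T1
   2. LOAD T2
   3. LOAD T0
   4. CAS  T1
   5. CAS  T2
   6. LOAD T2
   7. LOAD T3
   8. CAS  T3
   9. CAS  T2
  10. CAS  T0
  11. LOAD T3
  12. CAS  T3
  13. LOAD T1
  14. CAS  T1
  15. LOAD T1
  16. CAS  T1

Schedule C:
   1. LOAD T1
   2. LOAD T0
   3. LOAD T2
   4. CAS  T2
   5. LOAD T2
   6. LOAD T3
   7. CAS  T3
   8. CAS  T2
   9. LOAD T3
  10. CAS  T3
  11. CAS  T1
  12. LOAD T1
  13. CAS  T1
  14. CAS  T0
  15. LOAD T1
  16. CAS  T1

B

Run B:
[1] T1.load  rd  (counter 3, T1.r 3)
[2] T2.load  rd  (counter 3, T2.r 3)
[3] T0.load  rd  (counter 3, T0.r 3)
[4] T1.cas  hit  (counter 4, T1.r 3)
[5] T2.cas  miss  (counter 4, T2.r 3)
[6] T2.load  rd  (counter 4, T2.r 4)
[7] T3.load  rd  (counter 4, T3.r 4)
[8] T3.cas  hit  (counter 5, T3.r 4)
[9] T2.cas  miss  (counter 5, T2.r 4)
[10] T0.cas  miss  (counter 5, T0.r 3)
[11] T3.load  rd  (counter 5, T3.r 5)
[12] T3.cas  hit  (counter 6, T3.r 5)
[13] T1.load  rd  (counter 6, T1.r 6)
[14] T1.cas  hit  (counter 7, T1.r 6)
[15] T1.load  rd  (counter 7, T1.r 7)
[16] T1.cas  hit  (counter 8, T1.r 7)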